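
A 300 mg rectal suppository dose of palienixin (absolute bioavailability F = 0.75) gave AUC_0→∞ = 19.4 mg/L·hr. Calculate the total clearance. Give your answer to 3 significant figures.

CL = F × Dose / AUC_0→∞
   = 0.75 × 300 / 19.4 = 11.5979 L/hr

CL = 11.6 L/hr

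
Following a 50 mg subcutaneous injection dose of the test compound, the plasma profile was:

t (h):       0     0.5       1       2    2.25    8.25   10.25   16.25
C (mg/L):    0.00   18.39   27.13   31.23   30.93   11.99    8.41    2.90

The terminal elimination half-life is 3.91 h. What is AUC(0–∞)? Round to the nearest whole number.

Trapezoidal AUC_0→16.25:
  [0→0.5]: (0.00+18.39)/2 × 0.5 = 4.5975
  [0.5→1]: (18.39+27.13)/2 × 0.5 = 11.38
  [1→2]: (27.13+31.23)/2 × 1 = 29.18
  [2→2.25]: (31.23+30.93)/2 × 0.25 = 7.77
  [2.25→8.25]: (30.93+11.99)/2 × 6 = 128.76
  [8.25→10.25]: (11.99+8.41)/2 × 2 = 20.4
  [10.25→16.25]: (8.41+2.90)/2 × 6 = 33.93
  Sum = 236.0175 mg/L·h
k_e = ln2 / t½ = 0.693147 / 3.91 = 0.1773 h^-1
Extrapolated tail: C_last / k_e = 2.90 / 0.1773 = 16.356
AUC_0→∞ = 236.0175 + 16.356 = 252.3735 mg/L·h

AUC = 252 mg/L·h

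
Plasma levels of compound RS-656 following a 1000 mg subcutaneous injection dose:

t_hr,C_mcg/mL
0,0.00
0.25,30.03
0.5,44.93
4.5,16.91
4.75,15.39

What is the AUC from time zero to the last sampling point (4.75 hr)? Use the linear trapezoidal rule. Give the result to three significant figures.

AUC = 141 mcg/mL·hr

Trapezoidal AUC_0→4.75:
  [0→0.25]: (0.00+30.03)/2 × 0.25 = 3.75375
  [0.25→0.5]: (30.03+44.93)/2 × 0.25 = 9.37
  [0.5→4.5]: (44.93+16.91)/2 × 4 = 123.68
  [4.5→4.75]: (16.91+15.39)/2 × 0.25 = 4.0375
  Sum = 140.84125 mcg/mL·hr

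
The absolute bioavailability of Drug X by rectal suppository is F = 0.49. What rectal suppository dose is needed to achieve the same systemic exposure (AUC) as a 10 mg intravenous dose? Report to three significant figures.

D_rectal = 20.4 mg

For equal systemic exposure: F × D_ev = D_iv
D_ev = D_iv / F = 10 / 0.49 = 20.4082 mg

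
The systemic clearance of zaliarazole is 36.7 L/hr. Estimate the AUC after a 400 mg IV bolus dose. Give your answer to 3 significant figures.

AUC = 10.9 mg/L·hr

AUC_0→∞ = Dose_iv / CL
        = 400 / 36.7 = 10.8992 mg/L·hr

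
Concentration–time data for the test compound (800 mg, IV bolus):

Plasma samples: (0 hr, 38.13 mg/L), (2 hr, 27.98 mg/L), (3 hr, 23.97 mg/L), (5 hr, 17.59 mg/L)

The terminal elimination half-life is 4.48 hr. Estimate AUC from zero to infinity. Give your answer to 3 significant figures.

Trapezoidal AUC_0→5:
  [0→2]: (38.13+27.98)/2 × 2 = 66.11
  [2→3]: (27.98+23.97)/2 × 1 = 25.975
  [3→5]: (23.97+17.59)/2 × 2 = 41.56
  Sum = 133.645 mg/L·hr
k_e = ln2 / t½ = 0.693147 / 4.48 = 0.1547 hr^-1
Extrapolated tail: C_last / k_e = 17.59 / 0.1547 = 113.704
AUC_0→∞ = 133.645 + 113.704 = 247.349 mg/L·hr

AUC = 247 mg/L·hr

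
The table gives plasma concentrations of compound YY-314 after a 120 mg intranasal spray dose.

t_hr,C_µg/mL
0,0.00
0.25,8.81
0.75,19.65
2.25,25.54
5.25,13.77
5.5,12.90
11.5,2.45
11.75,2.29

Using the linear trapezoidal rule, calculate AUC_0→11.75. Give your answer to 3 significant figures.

Trapezoidal AUC_0→11.75:
  [0→0.25]: (0.00+8.81)/2 × 0.25 = 1.10125
  [0.25→0.75]: (8.81+19.65)/2 × 0.5 = 7.115
  [0.75→2.25]: (19.65+25.54)/2 × 1.5 = 33.8925
  [2.25→5.25]: (25.54+13.77)/2 × 3 = 58.965
  [5.25→5.5]: (13.77+12.90)/2 × 0.25 = 3.33375
  [5.5→11.5]: (12.90+2.45)/2 × 6 = 46.05
  [11.5→11.75]: (2.45+2.29)/2 × 0.25 = 0.5925
  Sum = 151.05 µg/mL·hr

AUC = 151 µg/mL·hr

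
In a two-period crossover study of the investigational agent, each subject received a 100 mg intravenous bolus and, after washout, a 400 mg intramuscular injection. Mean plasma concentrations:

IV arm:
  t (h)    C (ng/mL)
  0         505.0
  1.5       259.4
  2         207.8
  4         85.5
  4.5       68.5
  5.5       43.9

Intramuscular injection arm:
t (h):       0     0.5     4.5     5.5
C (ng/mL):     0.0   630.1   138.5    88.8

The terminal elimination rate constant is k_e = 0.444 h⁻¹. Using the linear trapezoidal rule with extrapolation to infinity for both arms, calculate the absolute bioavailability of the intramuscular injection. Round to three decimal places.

Trapezoidal AUC_0→5.5 (IV):
  [0→1.5]: (505.0+259.4)/2 × 1.5 = 573.3
  [1.5→2]: (259.4+207.8)/2 × 0.5 = 116.8
  [2→4]: (207.8+85.5)/2 × 2 = 293.3
  [4→4.5]: (85.5+68.5)/2 × 0.5 = 38.5
  [4.5→5.5]: (68.5+43.9)/2 × 1 = 56.2
  Sum = 1078.1 ng/mL·h
IV tail: 43.9/0.444 = 98.874; AUC_iv,0→∞ = 1078.1 + 98.874 = 1176.974 ng/mL·h
Trapezoidal AUC_0→5.5 (intramuscular injection):
  [0→0.5]: (0.0+630.1)/2 × 0.5 = 157.525
  [0.5→4.5]: (630.1+138.5)/2 × 4 = 1537.2
  [4.5→5.5]: (138.5+88.8)/2 × 1 = 113.65
  Sum = 1808.375 ng/mL·h
intramuscular injection tail: 88.8/0.444 = 200.000; AUC_ev,0→∞ = 1808.375 + 200.000 = 2008.375 ng/mL·h
F = (AUC_ev/D_ev)/(AUC_iv/D_iv) = (2008.375/400)/(1176.974/100) = 5.0209375/11.76974 = 0.4266

F = 0.427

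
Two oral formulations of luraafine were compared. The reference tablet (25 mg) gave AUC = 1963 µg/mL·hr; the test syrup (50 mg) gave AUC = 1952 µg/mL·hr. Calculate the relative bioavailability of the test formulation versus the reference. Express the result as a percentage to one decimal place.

F_rel = (AUC_test/D_test) / (AUC_ref/D_ref)
      = (1952/50) / (1963/25)
      = 39.04 / 78.52 = 0.4972 = 49.72%

F_rel = 49.7%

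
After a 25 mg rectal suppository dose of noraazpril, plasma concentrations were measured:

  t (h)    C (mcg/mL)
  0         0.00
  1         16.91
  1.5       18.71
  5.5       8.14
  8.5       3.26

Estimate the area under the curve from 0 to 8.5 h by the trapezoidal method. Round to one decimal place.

AUC = 88.2 mcg/mL·h

Trapezoidal AUC_0→8.5:
  [0→1]: (0.00+16.91)/2 × 1 = 8.455
  [1→1.5]: (16.91+18.71)/2 × 0.5 = 8.905
  [1.5→5.5]: (18.71+8.14)/2 × 4 = 53.7
  [5.5→8.5]: (8.14+3.26)/2 × 3 = 17.1
  Sum = 88.16 mcg/mL·h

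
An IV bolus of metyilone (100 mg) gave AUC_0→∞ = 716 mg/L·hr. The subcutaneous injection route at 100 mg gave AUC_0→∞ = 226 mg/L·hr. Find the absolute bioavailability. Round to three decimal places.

F = 0.316

F = (AUC_ev / D_ev) / (AUC_iv / D_iv)
  = (226/100) / (716/100)
  = 2.26 / 7.16 = 0.3156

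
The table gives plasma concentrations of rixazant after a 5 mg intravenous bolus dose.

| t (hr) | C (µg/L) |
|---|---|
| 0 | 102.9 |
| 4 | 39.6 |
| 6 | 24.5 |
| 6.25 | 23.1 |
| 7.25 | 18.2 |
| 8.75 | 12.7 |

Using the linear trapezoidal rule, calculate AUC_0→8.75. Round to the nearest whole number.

Trapezoidal AUC_0→8.75:
  [0→4]: (102.9+39.6)/2 × 4 = 285.0
  [4→6]: (39.6+24.5)/2 × 2 = 64.1
  [6→6.25]: (24.5+23.1)/2 × 0.25 = 5.95
  [6.25→7.25]: (23.1+18.2)/2 × 1 = 20.65
  [7.25→8.75]: (18.2+12.7)/2 × 1.5 = 23.175
  Sum = 398.875 µg/L·hr

AUC = 399 µg/L·hr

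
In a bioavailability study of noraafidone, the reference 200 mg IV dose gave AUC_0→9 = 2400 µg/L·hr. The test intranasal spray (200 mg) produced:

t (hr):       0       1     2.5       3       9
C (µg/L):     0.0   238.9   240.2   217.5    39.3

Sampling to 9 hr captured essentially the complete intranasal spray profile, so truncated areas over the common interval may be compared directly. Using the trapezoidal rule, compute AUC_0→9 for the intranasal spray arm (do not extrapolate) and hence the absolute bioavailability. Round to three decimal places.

Trapezoidal AUC_0→9 (intranasal spray):
  [0→1]: (0.0+238.9)/2 × 1 = 119.45
  [1→2.5]: (238.9+240.2)/2 × 1.5 = 359.325
  [2.5→3]: (240.2+217.5)/2 × 0.5 = 114.425
  [3→9]: (217.5+39.3)/2 × 6 = 770.4
  Sum = 1363.6 µg/L·hr
F = (AUC_ev/D_ev)/(AUC_iv/D_iv) = (1363.6/200)/(2400/200) = 6.818/12 = 0.5682

F = 0.568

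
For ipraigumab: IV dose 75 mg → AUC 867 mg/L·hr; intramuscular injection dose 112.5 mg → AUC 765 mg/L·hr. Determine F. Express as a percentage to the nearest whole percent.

F = (AUC_ev / D_ev) / (AUC_iv / D_iv)
  = (765/112.5) / (867/75)
  = 6.8 / 11.56 = 0.5882
  = 58.82%

F = 59%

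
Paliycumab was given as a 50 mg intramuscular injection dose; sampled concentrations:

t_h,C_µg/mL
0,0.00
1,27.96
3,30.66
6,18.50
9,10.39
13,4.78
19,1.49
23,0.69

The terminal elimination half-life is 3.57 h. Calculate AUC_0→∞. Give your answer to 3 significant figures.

Trapezoidal AUC_0→23:
  [0→1]: (0.00+27.96)/2 × 1 = 13.98
  [1→3]: (27.96+30.66)/2 × 2 = 58.62
  [3→6]: (30.66+18.50)/2 × 3 = 73.74
  [6→9]: (18.50+10.39)/2 × 3 = 43.335
  [9→13]: (10.39+4.78)/2 × 4 = 30.34
  [13→19]: (4.78+1.49)/2 × 6 = 18.81
  [19→23]: (1.49+0.69)/2 × 4 = 4.36
  Sum = 243.185 µg/mL·h
k_e = ln2 / t½ = 0.693147 / 3.57 = 0.1942 h^-1
Extrapolated tail: C_last / k_e = 0.69 / 0.1942 = 3.553
AUC_0→∞ = 243.185 + 3.553 = 246.738 µg/mL·h

AUC = 247 µg/mL·h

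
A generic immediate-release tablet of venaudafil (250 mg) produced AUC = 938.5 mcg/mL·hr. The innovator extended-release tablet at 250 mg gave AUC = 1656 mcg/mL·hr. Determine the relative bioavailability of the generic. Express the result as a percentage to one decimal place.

F_rel = (AUC_test/D_test) / (AUC_ref/D_ref)
      = (938.5/250) / (1656/250)
      = 3.754 / 6.624 = 0.5667 = 56.67%

F_rel = 56.7%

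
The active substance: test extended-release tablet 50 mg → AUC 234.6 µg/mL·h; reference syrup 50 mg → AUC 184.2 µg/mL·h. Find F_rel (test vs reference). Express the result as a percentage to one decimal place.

F_rel = 127.4%

F_rel = (AUC_test/D_test) / (AUC_ref/D_ref)
      = (234.6/50) / (184.2/50)
      = 4.692 / 3.684 = 1.2736 = 127.36%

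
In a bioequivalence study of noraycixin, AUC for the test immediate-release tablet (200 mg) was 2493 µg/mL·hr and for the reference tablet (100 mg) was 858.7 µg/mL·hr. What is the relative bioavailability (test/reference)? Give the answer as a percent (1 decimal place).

F_rel = (AUC_test/D_test) / (AUC_ref/D_ref)
      = (2493/200) / (858.7/100)
      = 12.465 / 8.587 = 1.4516 = 145.16%

F_rel = 145.2%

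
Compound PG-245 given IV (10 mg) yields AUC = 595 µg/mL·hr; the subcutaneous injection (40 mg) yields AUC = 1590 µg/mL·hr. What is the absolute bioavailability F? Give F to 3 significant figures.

F = 0.668

F = (AUC_ev / D_ev) / (AUC_iv / D_iv)
  = (1590/40) / (595/10)
  = 39.75 / 59.5 = 0.6681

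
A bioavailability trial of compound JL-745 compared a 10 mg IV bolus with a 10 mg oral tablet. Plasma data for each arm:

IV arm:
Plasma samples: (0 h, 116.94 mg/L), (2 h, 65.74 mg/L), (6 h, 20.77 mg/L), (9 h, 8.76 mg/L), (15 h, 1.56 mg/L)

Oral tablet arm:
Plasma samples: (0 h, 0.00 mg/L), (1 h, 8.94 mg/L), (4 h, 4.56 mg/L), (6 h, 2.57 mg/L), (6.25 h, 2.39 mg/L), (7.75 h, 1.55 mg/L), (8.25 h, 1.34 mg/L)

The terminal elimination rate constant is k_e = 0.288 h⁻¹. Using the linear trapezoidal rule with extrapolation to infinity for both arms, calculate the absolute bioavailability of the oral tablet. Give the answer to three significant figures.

Trapezoidal AUC_0→15 (IV):
  [0→2]: (116.94+65.74)/2 × 2 = 182.68
  [2→6]: (65.74+20.77)/2 × 4 = 173.02
  [6→9]: (20.77+8.76)/2 × 3 = 44.295
  [9→15]: (8.76+1.56)/2 × 6 = 30.96
  Sum = 430.955 mg/L·h
IV tail: 1.56/0.288 = 5.417; AUC_iv,0→∞ = 430.955 + 5.417 = 436.372 mg/L·h
Trapezoidal AUC_0→8.25 (oral tablet):
  [0→1]: (0.00+8.94)/2 × 1 = 4.47
  [1→4]: (8.94+4.56)/2 × 3 = 20.25
  [4→6]: (4.56+2.57)/2 × 2 = 7.13
  [6→6.25]: (2.57+2.39)/2 × 0.25 = 0.62
  [6.25→7.75]: (2.39+1.55)/2 × 1.5 = 2.955
  [7.75→8.25]: (1.55+1.34)/2 × 0.5 = 0.7225
  Sum = 36.1475 mg/L·h
oral tablet tail: 1.34/0.288 = 4.653; AUC_ev,0→∞ = 36.1475 + 4.653 = 40.8005 mg/L·h
F = (AUC_ev/D_ev)/(AUC_iv/D_iv) = (40.8005/10)/(436.372/10) = 4.08005/43.6372 = 0.0935

F = 0.0935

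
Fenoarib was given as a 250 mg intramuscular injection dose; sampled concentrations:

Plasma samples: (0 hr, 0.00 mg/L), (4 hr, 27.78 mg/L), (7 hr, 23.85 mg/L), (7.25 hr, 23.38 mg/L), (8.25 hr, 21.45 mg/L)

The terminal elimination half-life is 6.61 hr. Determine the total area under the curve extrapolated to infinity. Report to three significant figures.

AUC = 366 mg/L·hr

Trapezoidal AUC_0→8.25:
  [0→4]: (0.00+27.78)/2 × 4 = 55.56
  [4→7]: (27.78+23.85)/2 × 3 = 77.445
  [7→7.25]: (23.85+23.38)/2 × 0.25 = 5.90375
  [7.25→8.25]: (23.38+21.45)/2 × 1 = 22.415
  Sum = 161.32375 mg/L·hr
k_e = ln2 / t½ = 0.693147 / 6.61 = 0.1049 hr^-1
Extrapolated tail: C_last / k_e = 21.45 / 0.1049 = 204.480
AUC_0→∞ = 161.32375 + 204.480 = 365.80375 mg/L·hr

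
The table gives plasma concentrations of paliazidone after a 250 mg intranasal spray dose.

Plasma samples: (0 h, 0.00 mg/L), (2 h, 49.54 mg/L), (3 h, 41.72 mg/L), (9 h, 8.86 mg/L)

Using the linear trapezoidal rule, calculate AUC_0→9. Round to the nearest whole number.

AUC = 247 mg/L·h

Trapezoidal AUC_0→9:
  [0→2]: (0.00+49.54)/2 × 2 = 49.54
  [2→3]: (49.54+41.72)/2 × 1 = 45.63
  [3→9]: (41.72+8.86)/2 × 6 = 151.74
  Sum = 246.91 mg/L·h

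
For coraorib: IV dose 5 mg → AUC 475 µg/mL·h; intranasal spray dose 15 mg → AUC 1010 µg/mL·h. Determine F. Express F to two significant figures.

F = (AUC_ev / D_ev) / (AUC_iv / D_iv)
  = (1010/15) / (475/5)
  = 67.3333 / 95 = 0.7088

F = 0.71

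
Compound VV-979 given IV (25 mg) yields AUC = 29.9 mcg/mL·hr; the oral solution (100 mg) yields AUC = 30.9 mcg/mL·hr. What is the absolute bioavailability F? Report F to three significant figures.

F = (AUC_ev / D_ev) / (AUC_iv / D_iv)
  = (30.9/100) / (29.9/25)
  = 0.309 / 1.196 = 0.2584

F = 0.258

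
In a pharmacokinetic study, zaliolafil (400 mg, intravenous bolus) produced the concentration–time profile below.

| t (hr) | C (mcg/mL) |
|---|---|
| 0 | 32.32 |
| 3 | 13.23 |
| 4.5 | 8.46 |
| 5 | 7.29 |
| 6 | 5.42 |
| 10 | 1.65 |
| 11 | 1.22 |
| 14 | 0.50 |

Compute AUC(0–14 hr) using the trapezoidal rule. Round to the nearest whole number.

AUC = 113 mcg/mL·hr

Trapezoidal AUC_0→14:
  [0→3]: (32.32+13.23)/2 × 3 = 68.325
  [3→4.5]: (13.23+8.46)/2 × 1.5 = 16.2675
  [4.5→5]: (8.46+7.29)/2 × 0.5 = 3.9375
  [5→6]: (7.29+5.42)/2 × 1 = 6.355
  [6→10]: (5.42+1.65)/2 × 4 = 14.14
  [10→11]: (1.65+1.22)/2 × 1 = 1.435
  [11→14]: (1.22+0.50)/2 × 3 = 2.58
  Sum = 113.04 mcg/mL·hr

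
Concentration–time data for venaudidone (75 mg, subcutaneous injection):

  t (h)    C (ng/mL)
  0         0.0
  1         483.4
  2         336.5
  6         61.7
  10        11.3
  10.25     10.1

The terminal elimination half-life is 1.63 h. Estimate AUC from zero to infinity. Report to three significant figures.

AUC = 1620 ng/mL·h

Trapezoidal AUC_0→10.25:
  [0→1]: (0.0+483.4)/2 × 1 = 241.7
  [1→2]: (483.4+336.5)/2 × 1 = 409.95
  [2→6]: (336.5+61.7)/2 × 4 = 796.4
  [6→10]: (61.7+11.3)/2 × 4 = 146.0
  [10→10.25]: (11.3+10.1)/2 × 0.25 = 2.675
  Sum = 1596.725 ng/mL·h
k_e = ln2 / t½ = 0.693147 / 1.63 = 0.4252 h^-1
Extrapolated tail: C_last / k_e = 10.1 / 0.4252 = 23.754
AUC_0→∞ = 1596.725 + 23.754 = 1620.479 ng/mL·h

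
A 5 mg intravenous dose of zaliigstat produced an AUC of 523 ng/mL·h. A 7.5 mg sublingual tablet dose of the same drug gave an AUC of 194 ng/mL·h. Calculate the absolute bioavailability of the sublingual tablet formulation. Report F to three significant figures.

F = 0.247

F = (AUC_ev / D_ev) / (AUC_iv / D_iv)
  = (194/7.5) / (523/5)
  = 25.8667 / 104.6 = 0.2473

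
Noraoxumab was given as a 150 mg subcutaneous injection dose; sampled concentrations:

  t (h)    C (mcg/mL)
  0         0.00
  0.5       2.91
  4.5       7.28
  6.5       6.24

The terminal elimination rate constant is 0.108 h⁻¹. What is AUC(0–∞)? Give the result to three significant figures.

Trapezoidal AUC_0→6.5:
  [0→0.5]: (0.00+2.91)/2 × 0.5 = 0.7275
  [0.5→4.5]: (2.91+7.28)/2 × 4 = 20.38
  [4.5→6.5]: (7.28+6.24)/2 × 2 = 13.52
  Sum = 34.6275 mcg/mL·h
Extrapolated tail: C_last / k_e = 6.24 / 0.108 = 57.778
AUC_0→∞ = 34.6275 + 57.778 = 92.4055 mcg/mL·h

AUC = 92.4 mcg/mL·h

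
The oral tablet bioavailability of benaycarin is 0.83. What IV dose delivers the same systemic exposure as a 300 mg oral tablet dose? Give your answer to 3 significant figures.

Systemic exposure from an extravascular dose = F × D_ev, so the equivalent IV dose is F × D_ev.
D_iv = F × D_ev = 0.83 × 300 = 249 mg

D_iv = 249 mg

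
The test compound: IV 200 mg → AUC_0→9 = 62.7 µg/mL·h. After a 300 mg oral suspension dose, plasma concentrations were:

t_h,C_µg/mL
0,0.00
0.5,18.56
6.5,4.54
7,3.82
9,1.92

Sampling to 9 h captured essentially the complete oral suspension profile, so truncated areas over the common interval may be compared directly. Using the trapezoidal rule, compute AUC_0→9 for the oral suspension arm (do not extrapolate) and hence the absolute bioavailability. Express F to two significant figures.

Trapezoidal AUC_0→9 (oral suspension):
  [0→0.5]: (0.00+18.56)/2 × 0.5 = 4.64
  [0.5→6.5]: (18.56+4.54)/2 × 6 = 69.3
  [6.5→7]: (4.54+3.82)/2 × 0.5 = 2.09
  [7→9]: (3.82+1.92)/2 × 2 = 5.74
  Sum = 81.77 µg/mL·h
F = (AUC_ev/D_ev)/(AUC_iv/D_iv) = (81.77/300)/(62.7/200) = 0.272567/0.3135 = 0.8694

F = 0.87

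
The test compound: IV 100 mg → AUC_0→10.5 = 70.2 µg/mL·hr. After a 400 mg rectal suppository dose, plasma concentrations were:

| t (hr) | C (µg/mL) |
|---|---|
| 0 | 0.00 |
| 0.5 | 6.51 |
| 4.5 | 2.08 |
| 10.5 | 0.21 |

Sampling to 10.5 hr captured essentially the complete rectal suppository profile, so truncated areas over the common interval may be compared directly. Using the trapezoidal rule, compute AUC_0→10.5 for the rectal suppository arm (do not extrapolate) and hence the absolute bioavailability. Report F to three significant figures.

F = 0.0914

Trapezoidal AUC_0→10.5 (rectal suppository):
  [0→0.5]: (0.00+6.51)/2 × 0.5 = 1.6275
  [0.5→4.5]: (6.51+2.08)/2 × 4 = 17.18
  [4.5→10.5]: (2.08+0.21)/2 × 6 = 6.87
  Sum = 25.6775 µg/mL·hr
F = (AUC_ev/D_ev)/(AUC_iv/D_iv) = (25.6775/400)/(70.2/100) = 0.06419375/0.702 = 0.0914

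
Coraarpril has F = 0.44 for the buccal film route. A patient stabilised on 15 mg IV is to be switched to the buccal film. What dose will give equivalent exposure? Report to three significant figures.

D_buccal = 34.1 mg

For equal systemic exposure: F × D_ev = D_iv
D_ev = D_iv / F = 15 / 0.44 = 34.0909 mg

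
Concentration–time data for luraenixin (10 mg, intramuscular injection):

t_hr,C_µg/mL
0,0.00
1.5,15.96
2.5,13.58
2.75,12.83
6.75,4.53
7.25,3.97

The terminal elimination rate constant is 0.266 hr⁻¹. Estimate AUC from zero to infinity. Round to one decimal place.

Trapezoidal AUC_0→7.25:
  [0→1.5]: (0.00+15.96)/2 × 1.5 = 11.97
  [1.5→2.5]: (15.96+13.58)/2 × 1 = 14.77
  [2.5→2.75]: (13.58+12.83)/2 × 0.25 = 3.30125
  [2.75→6.75]: (12.83+4.53)/2 × 4 = 34.72
  [6.75→7.25]: (4.53+3.97)/2 × 0.5 = 2.125
  Sum = 66.88625 µg/mL·hr
Extrapolated tail: C_last / k_e = 3.97 / 0.266 = 14.925
AUC_0→∞ = 66.88625 + 14.925 = 81.81125 µg/mL·hr

AUC = 81.8 µg/mL·hr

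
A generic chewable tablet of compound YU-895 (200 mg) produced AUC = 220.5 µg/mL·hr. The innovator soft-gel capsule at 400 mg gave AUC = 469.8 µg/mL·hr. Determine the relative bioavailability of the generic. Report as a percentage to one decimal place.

F_rel = (AUC_test/D_test) / (AUC_ref/D_ref)
      = (220.5/200) / (469.8/400)
      = 1.1025 / 1.1745 = 0.9387 = 93.87%

F_rel = 93.9%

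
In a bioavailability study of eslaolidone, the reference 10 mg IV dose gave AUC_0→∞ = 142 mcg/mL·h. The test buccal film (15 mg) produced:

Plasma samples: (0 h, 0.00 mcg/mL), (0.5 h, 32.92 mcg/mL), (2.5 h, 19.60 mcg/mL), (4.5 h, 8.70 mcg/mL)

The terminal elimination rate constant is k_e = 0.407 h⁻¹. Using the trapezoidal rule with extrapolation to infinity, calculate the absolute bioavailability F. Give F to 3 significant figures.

Trapezoidal AUC_0→4.5 (buccal film):
  [0→0.5]: (0.00+32.92)/2 × 0.5 = 8.23
  [0.5→2.5]: (32.92+19.60)/2 × 2 = 52.52
  [2.5→4.5]: (19.60+8.70)/2 × 2 = 28.3
  Sum = 89.05 mcg/mL·h
Tail: C_last/k_e = 8.70/0.407 = 21.376
AUC_0→∞ (buccal film) = 89.05 + 21.376 = 110.426 mcg/mL·h
F = (AUC_ev/D_ev)/(AUC_iv/D_iv) = (110.426/15)/(142/10) = 7.36173/14.2 = 0.5184

F = 0.518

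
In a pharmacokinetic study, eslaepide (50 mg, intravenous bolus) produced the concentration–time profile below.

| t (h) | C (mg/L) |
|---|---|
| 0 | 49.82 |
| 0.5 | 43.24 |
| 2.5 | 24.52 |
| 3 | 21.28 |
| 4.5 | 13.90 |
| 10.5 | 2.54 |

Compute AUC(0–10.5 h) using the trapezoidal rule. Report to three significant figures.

Trapezoidal AUC_0→10.5:
  [0→0.5]: (49.82+43.24)/2 × 0.5 = 23.265
  [0.5→2.5]: (43.24+24.52)/2 × 2 = 67.76
  [2.5→3]: (24.52+21.28)/2 × 0.5 = 11.45
  [3→4.5]: (21.28+13.90)/2 × 1.5 = 26.385
  [4.5→10.5]: (13.90+2.54)/2 × 6 = 49.32
  Sum = 178.18 mg/L·h

AUC = 178 mg/L·h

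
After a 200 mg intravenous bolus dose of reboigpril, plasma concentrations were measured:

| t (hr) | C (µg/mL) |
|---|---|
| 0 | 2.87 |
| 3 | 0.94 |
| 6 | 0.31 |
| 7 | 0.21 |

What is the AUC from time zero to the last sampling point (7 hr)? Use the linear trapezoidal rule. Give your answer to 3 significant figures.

Trapezoidal AUC_0→7:
  [0→3]: (2.87+0.94)/2 × 3 = 5.715
  [3→6]: (0.94+0.31)/2 × 3 = 1.875
  [6→7]: (0.31+0.21)/2 × 1 = 0.26
  Sum = 7.85 µg/mL·hr

AUC = 7.85 µg/mL·hr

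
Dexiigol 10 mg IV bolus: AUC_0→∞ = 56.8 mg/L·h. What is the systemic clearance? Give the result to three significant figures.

CL = 0.176 L/h

CL = Dose_iv / AUC_0→∞
   = 10 / 56.8 = 0.176056 L/h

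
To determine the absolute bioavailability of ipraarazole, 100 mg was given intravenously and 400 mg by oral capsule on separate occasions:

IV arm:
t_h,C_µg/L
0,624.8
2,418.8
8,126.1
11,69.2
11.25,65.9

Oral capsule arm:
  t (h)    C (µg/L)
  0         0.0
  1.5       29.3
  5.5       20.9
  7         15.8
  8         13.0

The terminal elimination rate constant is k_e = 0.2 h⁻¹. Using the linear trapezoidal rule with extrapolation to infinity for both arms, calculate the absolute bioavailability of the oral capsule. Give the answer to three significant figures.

Trapezoidal AUC_0→11.25 (IV):
  [0→2]: (624.8+418.8)/2 × 2 = 1043.6
  [2→8]: (418.8+126.1)/2 × 6 = 1634.7
  [8→11]: (126.1+69.2)/2 × 3 = 292.95
  [11→11.25]: (69.2+65.9)/2 × 0.25 = 16.8875
  Sum = 2988.1375 µg/L·h
IV tail: 65.9/0.2 = 329.500; AUC_iv,0→∞ = 2988.1375 + 329.500 = 3317.6375 µg/L·h
Trapezoidal AUC_0→8 (oral capsule):
  [0→1.5]: (0.0+29.3)/2 × 1.5 = 21.975
  [1.5→5.5]: (29.3+20.9)/2 × 4 = 100.4
  [5.5→7]: (20.9+15.8)/2 × 1.5 = 27.525
  [7→8]: (15.8+13.0)/2 × 1 = 14.4
  Sum = 164.3 µg/L·h
oral capsule tail: 13.0/0.2 = 65.000; AUC_ev,0→∞ = 164.3 + 65.000 = 229.3 µg/L·h
F = (AUC_ev/D_ev)/(AUC_iv/D_iv) = (229.3/400)/(3317.6375/100) = 0.57325/33.176375 = 0.0173

F = 0.0173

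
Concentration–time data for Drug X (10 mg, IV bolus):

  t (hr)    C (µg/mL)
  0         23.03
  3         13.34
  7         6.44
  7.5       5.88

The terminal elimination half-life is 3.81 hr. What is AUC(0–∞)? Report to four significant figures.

Trapezoidal AUC_0→7.5:
  [0→3]: (23.03+13.34)/2 × 3 = 54.555
  [3→7]: (13.34+6.44)/2 × 4 = 39.56
  [7→7.5]: (6.44+5.88)/2 × 0.5 = 3.08
  Sum = 97.195 µg/mL·hr
k_e = ln2 / t½ = 0.693147 / 3.81 = 0.1819 hr^-1
Extrapolated tail: C_last / k_e = 5.88 / 0.1819 = 32.325
AUC_0→∞ = 97.195 + 32.325 = 129.52 µg/mL·hr

AUC = 129.5 µg/mL·hr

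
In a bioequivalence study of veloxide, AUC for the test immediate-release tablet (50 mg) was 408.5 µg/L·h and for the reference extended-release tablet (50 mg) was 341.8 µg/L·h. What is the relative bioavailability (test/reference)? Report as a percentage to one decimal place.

F_rel = 119.5%

F_rel = (AUC_test/D_test) / (AUC_ref/D_ref)
      = (408.5/50) / (341.8/50)
      = 8.17 / 6.836 = 1.1951 = 119.51%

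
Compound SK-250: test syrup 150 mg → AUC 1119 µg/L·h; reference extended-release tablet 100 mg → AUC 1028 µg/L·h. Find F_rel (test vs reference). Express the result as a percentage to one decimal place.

F_rel = (AUC_test/D_test) / (AUC_ref/D_ref)
      = (1119/150) / (1028/100)
      = 7.46 / 10.28 = 0.7257 = 72.57%

F_rel = 72.6%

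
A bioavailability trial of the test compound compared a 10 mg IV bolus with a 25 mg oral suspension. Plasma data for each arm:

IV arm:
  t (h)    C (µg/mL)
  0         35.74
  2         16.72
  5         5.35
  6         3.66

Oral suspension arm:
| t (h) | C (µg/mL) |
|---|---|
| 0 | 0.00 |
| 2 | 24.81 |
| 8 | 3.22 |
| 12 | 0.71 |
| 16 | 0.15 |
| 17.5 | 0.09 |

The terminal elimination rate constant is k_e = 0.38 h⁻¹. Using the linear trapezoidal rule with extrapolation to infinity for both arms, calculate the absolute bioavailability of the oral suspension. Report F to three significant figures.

Trapezoidal AUC_0→6 (IV):
  [0→2]: (35.74+16.72)/2 × 2 = 52.46
  [2→5]: (16.72+5.35)/2 × 3 = 33.105
  [5→6]: (5.35+3.66)/2 × 1 = 4.505
  Sum = 90.07 µg/mL·h
IV tail: 3.66/0.38 = 9.632; AUC_iv,0→∞ = 90.07 + 9.632 = 99.702 µg/mL·h
Trapezoidal AUC_0→17.5 (oral suspension):
  [0→2]: (0.00+24.81)/2 × 2 = 24.81
  [2→8]: (24.81+3.22)/2 × 6 = 84.09
  [8→12]: (3.22+0.71)/2 × 4 = 7.86
  [12→16]: (0.71+0.15)/2 × 4 = 1.72
  [16→17.5]: (0.15+0.09)/2 × 1.5 = 0.18
  Sum = 118.66 µg/mL·h
oral suspension tail: 0.09/0.38 = 0.237; AUC_ev,0→∞ = 118.66 + 0.237 = 118.897 µg/mL·h
F = (AUC_ev/D_ev)/(AUC_iv/D_iv) = (118.897/25)/(99.702/10) = 4.75588/9.9702 = 0.4770

F = 0.477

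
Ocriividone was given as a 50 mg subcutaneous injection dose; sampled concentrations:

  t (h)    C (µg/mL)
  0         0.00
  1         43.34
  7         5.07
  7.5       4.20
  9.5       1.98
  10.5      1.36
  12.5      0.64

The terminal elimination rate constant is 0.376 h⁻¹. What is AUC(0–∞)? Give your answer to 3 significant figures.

AUC = 181 µg/mL·h

Trapezoidal AUC_0→12.5:
  [0→1]: (0.00+43.34)/2 × 1 = 21.67
  [1→7]: (43.34+5.07)/2 × 6 = 145.23
  [7→7.5]: (5.07+4.20)/2 × 0.5 = 2.3175
  [7.5→9.5]: (4.20+1.98)/2 × 2 = 6.18
  [9.5→10.5]: (1.98+1.36)/2 × 1 = 1.67
  [10.5→12.5]: (1.36+0.64)/2 × 2 = 2.0
  Sum = 179.0675 µg/mL·h
Extrapolated tail: C_last / k_e = 0.64 / 0.376 = 1.702
AUC_0→∞ = 179.0675 + 1.702 = 180.7695 µg/mL·h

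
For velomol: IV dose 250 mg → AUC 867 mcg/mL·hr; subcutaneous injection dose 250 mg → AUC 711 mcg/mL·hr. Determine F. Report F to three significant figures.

F = (AUC_ev / D_ev) / (AUC_iv / D_iv)
  = (711/250) / (867/250)
  = 2.844 / 3.468 = 0.8201

F = 0.820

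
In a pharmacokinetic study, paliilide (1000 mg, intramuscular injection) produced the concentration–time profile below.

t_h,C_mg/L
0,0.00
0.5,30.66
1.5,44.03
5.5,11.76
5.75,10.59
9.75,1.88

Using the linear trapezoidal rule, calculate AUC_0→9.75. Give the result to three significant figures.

AUC = 184 mg/L·h

Trapezoidal AUC_0→9.75:
  [0→0.5]: (0.00+30.66)/2 × 0.5 = 7.665
  [0.5→1.5]: (30.66+44.03)/2 × 1 = 37.345
  [1.5→5.5]: (44.03+11.76)/2 × 4 = 111.58
  [5.5→5.75]: (11.76+10.59)/2 × 0.25 = 2.79375
  [5.75→9.75]: (10.59+1.88)/2 × 4 = 24.94
  Sum = 184.32375 mg/L·h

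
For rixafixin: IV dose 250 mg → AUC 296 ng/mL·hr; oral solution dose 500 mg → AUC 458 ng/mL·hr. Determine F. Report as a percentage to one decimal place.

F = 77.4%

F = (AUC_ev / D_ev) / (AUC_iv / D_iv)
  = (458/500) / (296/250)
  = 0.916 / 1.184 = 0.7736
  = 77.36%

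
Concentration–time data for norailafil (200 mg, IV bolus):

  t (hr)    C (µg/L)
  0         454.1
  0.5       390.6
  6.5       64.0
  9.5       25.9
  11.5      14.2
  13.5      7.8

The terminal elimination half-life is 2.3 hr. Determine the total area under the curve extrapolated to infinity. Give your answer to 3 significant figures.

AUC = 1800 µg/L·hr

Trapezoidal AUC_0→13.5:
  [0→0.5]: (454.1+390.6)/2 × 0.5 = 211.175
  [0.5→6.5]: (390.6+64.0)/2 × 6 = 1363.8
  [6.5→9.5]: (64.0+25.9)/2 × 3 = 134.85
  [9.5→11.5]: (25.9+14.2)/2 × 2 = 40.1
  [11.5→13.5]: (14.2+7.8)/2 × 2 = 22.0
  Sum = 1771.925 µg/L·hr
k_e = ln2 / t½ = 0.693147 / 2.3 = 0.3014 hr^-1
Extrapolated tail: C_last / k_e = 7.8 / 0.3014 = 25.879
AUC_0→∞ = 1771.925 + 25.879 = 1797.804 µg/L·hr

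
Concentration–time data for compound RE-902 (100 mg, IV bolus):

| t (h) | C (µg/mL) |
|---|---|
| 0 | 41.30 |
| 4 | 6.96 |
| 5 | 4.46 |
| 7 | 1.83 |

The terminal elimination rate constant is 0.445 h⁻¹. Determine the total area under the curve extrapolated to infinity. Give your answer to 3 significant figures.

Trapezoidal AUC_0→7:
  [0→4]: (41.30+6.96)/2 × 4 = 96.52
  [4→5]: (6.96+4.46)/2 × 1 = 5.71
  [5→7]: (4.46+1.83)/2 × 2 = 6.29
  Sum = 108.52 µg/mL·h
Extrapolated tail: C_last / k_e = 1.83 / 0.445 = 4.112
AUC_0→∞ = 108.52 + 4.112 = 112.632 µg/mL·h

AUC = 113 µg/mL·h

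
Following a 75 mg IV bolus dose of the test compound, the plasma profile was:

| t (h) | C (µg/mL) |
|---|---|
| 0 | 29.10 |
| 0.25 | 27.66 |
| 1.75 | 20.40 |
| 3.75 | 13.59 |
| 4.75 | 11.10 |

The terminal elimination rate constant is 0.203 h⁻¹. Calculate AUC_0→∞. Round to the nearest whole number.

Trapezoidal AUC_0→4.75:
  [0→0.25]: (29.10+27.66)/2 × 0.25 = 7.095
  [0.25→1.75]: (27.66+20.40)/2 × 1.5 = 36.045
  [1.75→3.75]: (20.40+13.59)/2 × 2 = 33.99
  [3.75→4.75]: (13.59+11.10)/2 × 1 = 12.345
  Sum = 89.475 µg/mL·h
Extrapolated tail: C_last / k_e = 11.10 / 0.203 = 54.680
AUC_0→∞ = 89.475 + 54.680 = 144.155 µg/mL·h

AUC = 144 µg/mL·h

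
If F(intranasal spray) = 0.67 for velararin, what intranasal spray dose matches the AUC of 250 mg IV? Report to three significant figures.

For equal systemic exposure: F × D_ev = D_iv
D_ev = D_iv / F = 250 / 0.67 = 373.134 mg

D_intranasal = 373 mg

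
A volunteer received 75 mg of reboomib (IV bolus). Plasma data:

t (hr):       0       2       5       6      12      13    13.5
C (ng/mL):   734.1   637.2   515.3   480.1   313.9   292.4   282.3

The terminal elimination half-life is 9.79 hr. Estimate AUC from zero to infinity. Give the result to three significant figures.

AUC = 10400 ng/mL·hr

Trapezoidal AUC_0→13.5:
  [0→2]: (734.1+637.2)/2 × 2 = 1371.3
  [2→5]: (637.2+515.3)/2 × 3 = 1728.75
  [5→6]: (515.3+480.1)/2 × 1 = 497.7
  [6→12]: (480.1+313.9)/2 × 6 = 2382.0
  [12→13]: (313.9+292.4)/2 × 1 = 303.15
  [13→13.5]: (292.4+282.3)/2 × 0.5 = 143.675
  Sum = 6426.575 ng/mL·hr
k_e = ln2 / t½ = 0.693147 / 9.79 = 0.0708 hr^-1
Extrapolated tail: C_last / k_e = 282.3 / 0.0708 = 3987.288
AUC_0→∞ = 6426.575 + 3987.288 = 10413.863 ng/mL·hr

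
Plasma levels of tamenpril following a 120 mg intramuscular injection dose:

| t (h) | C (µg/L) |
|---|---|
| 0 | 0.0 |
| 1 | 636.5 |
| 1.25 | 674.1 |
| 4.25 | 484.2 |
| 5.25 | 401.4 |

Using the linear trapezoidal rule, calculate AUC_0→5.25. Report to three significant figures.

AUC = 2660 µg/L·h

Trapezoidal AUC_0→5.25:
  [0→1]: (0.0+636.5)/2 × 1 = 318.25
  [1→1.25]: (636.5+674.1)/2 × 0.25 = 163.825
  [1.25→4.25]: (674.1+484.2)/2 × 3 = 1737.45
  [4.25→5.25]: (484.2+401.4)/2 × 1 = 442.8
  Sum = 2662.325 µg/L·h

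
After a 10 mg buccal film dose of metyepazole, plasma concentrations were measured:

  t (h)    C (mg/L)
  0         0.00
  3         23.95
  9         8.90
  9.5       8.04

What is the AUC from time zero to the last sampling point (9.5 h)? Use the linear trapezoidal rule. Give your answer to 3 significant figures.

AUC = 139 mg/L·h

Trapezoidal AUC_0→9.5:
  [0→3]: (0.00+23.95)/2 × 3 = 35.925
  [3→9]: (23.95+8.90)/2 × 6 = 98.55
  [9→9.5]: (8.90+8.04)/2 × 0.5 = 4.235
  Sum = 138.71 mg/L·h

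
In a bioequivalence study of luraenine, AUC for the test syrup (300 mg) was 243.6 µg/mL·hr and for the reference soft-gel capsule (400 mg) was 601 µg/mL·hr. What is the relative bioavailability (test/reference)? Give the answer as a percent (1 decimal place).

F_rel = (AUC_test/D_test) / (AUC_ref/D_ref)
      = (243.6/300) / (601/400)
      = 0.812 / 1.5025 = 0.5404 = 54.04%

F_rel = 54.0%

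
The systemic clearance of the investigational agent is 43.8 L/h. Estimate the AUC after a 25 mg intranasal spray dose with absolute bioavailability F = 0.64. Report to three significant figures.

AUC_0→∞ = F × Dose / CL
        = 0.64 × 25 / 43.8 = 0.365297 mg/L·h

AUC = 0.365 mg/L·h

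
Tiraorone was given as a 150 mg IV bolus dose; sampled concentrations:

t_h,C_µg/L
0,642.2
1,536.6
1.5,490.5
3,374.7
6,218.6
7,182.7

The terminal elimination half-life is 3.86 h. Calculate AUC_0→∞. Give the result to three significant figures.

AUC = 3600 µg/L·h

Trapezoidal AUC_0→7:
  [0→1]: (642.2+536.6)/2 × 1 = 589.4
  [1→1.5]: (536.6+490.5)/2 × 0.5 = 256.775
  [1.5→3]: (490.5+374.7)/2 × 1.5 = 648.9
  [3→6]: (374.7+218.6)/2 × 3 = 889.95
  [6→7]: (218.6+182.7)/2 × 1 = 200.65
  Sum = 2585.675 µg/L·h
k_e = ln2 / t½ = 0.693147 / 3.86 = 0.1796 h^-1
Extrapolated tail: C_last / k_e = 182.7 / 0.1796 = 1017.261
AUC_0→∞ = 2585.675 + 1017.261 = 3602.936 µg/L·h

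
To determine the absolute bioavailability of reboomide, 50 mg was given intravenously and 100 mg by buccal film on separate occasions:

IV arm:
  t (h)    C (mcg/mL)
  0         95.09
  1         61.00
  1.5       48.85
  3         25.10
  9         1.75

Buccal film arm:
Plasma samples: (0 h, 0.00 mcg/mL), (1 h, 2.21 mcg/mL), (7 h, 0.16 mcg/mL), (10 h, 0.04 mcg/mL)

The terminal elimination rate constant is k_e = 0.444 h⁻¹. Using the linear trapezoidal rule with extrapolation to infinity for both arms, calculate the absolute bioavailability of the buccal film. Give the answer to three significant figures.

F = 0.0175

Trapezoidal AUC_0→9 (IV):
  [0→1]: (95.09+61.00)/2 × 1 = 78.045
  [1→1.5]: (61.00+48.85)/2 × 0.5 = 27.4625
  [1.5→3]: (48.85+25.10)/2 × 1.5 = 55.4625
  [3→9]: (25.10+1.75)/2 × 6 = 80.55
  Sum = 241.52 mcg/mL·h
IV tail: 1.75/0.444 = 3.941; AUC_iv,0→∞ = 241.52 + 3.941 = 245.461 mcg/mL·h
Trapezoidal AUC_0→10 (buccal film):
  [0→1]: (0.00+2.21)/2 × 1 = 1.105
  [1→7]: (2.21+0.16)/2 × 6 = 7.11
  [7→10]: (0.16+0.04)/2 × 3 = 0.3
  Sum = 8.515 mcg/mL·h
buccal film tail: 0.04/0.444 = 0.090; AUC_ev,0→∞ = 8.515 + 0.090 = 8.605 mcg/mL·h
F = (AUC_ev/D_ev)/(AUC_iv/D_iv) = (8.605/100)/(245.461/50) = 0.08605/4.90922 = 0.0175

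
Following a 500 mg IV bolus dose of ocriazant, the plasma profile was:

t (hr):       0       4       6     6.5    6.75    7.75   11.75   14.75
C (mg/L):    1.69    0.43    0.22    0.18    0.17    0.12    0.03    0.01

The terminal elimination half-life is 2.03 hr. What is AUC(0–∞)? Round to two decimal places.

Trapezoidal AUC_0→14.75:
  [0→4]: (1.69+0.43)/2 × 4 = 4.24
  [4→6]: (0.43+0.22)/2 × 2 = 0.65
  [6→6.5]: (0.22+0.18)/2 × 0.5 = 0.1
  [6.5→6.75]: (0.18+0.17)/2 × 0.25 = 0.04375
  [6.75→7.75]: (0.17+0.12)/2 × 1 = 0.145
  [7.75→11.75]: (0.12+0.03)/2 × 4 = 0.3
  [11.75→14.75]: (0.03+0.01)/2 × 3 = 0.06
  Sum = 5.53875 mg/L·hr
k_e = ln2 / t½ = 0.693147 / 2.03 = 0.3415 hr^-1
Extrapolated tail: C_last / k_e = 0.01 / 0.3415 = 0.029
AUC_0→∞ = 5.53875 + 0.029 = 5.56775 mg/L·hr

AUC = 5.57 mg/L·hr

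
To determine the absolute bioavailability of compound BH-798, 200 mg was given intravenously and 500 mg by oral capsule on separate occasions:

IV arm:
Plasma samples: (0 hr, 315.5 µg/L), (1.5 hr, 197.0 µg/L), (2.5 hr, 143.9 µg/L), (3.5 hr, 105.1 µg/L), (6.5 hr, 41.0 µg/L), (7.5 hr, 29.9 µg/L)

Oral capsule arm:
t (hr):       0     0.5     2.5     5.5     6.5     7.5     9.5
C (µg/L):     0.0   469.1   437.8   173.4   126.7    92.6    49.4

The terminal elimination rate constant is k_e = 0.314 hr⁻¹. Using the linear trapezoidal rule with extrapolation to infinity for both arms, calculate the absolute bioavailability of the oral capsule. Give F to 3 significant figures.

F = 0.972

Trapezoidal AUC_0→7.5 (IV):
  [0→1.5]: (315.5+197.0)/2 × 1.5 = 384.375
  [1.5→2.5]: (197.0+143.9)/2 × 1 = 170.45
  [2.5→3.5]: (143.9+105.1)/2 × 1 = 124.5
  [3.5→6.5]: (105.1+41.0)/2 × 3 = 219.15
  [6.5→7.5]: (41.0+29.9)/2 × 1 = 35.45
  Sum = 933.925 µg/L·hr
IV tail: 29.9/0.314 = 95.223; AUC_iv,0→∞ = 933.925 + 95.223 = 1029.148 µg/L·hr
Trapezoidal AUC_0→9.5 (oral capsule):
  [0→0.5]: (0.0+469.1)/2 × 0.5 = 117.275
  [0.5→2.5]: (469.1+437.8)/2 × 2 = 906.9
  [2.5→5.5]: (437.8+173.4)/2 × 3 = 916.8
  [5.5→6.5]: (173.4+126.7)/2 × 1 = 150.05
  [6.5→7.5]: (126.7+92.6)/2 × 1 = 109.65
  [7.5→9.5]: (92.6+49.4)/2 × 2 = 142.0
  Sum = 2342.675 µg/L·hr
oral capsule tail: 49.4/0.314 = 157.325; AUC_ev,0→∞ = 2342.675 + 157.325 = 2500.0 µg/L·hr
F = (AUC_ev/D_ev)/(AUC_iv/D_iv) = (2500.0/500)/(1029.148/200) = 5/5.14574 = 0.9717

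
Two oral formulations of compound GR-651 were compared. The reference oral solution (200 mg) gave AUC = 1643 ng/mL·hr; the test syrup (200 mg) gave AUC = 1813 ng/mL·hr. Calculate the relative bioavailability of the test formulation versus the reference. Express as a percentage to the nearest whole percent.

F_rel = (AUC_test/D_test) / (AUC_ref/D_ref)
      = (1813/200) / (1643/200)
      = 9.065 / 8.215 = 1.1035 = 110.35%

F_rel = 110%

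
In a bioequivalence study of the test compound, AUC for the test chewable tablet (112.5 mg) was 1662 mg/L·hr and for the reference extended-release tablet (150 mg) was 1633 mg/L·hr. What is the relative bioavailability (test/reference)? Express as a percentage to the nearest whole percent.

F_rel = (AUC_test/D_test) / (AUC_ref/D_ref)
      = (1662/112.5) / (1633/150)
      = 14.7733 / 10.8867 = 1.3570 = 135.70%

F_rel = 136%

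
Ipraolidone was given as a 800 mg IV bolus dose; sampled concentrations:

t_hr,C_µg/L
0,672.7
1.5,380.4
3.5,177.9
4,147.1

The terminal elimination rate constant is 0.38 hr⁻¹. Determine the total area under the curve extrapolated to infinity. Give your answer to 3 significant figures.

Trapezoidal AUC_0→4:
  [0→1.5]: (672.7+380.4)/2 × 1.5 = 789.825
  [1.5→3.5]: (380.4+177.9)/2 × 2 = 558.3
  [3.5→4]: (177.9+147.1)/2 × 0.5 = 81.25
  Sum = 1429.375 µg/L·hr
Extrapolated tail: C_last / k_e = 147.1 / 0.38 = 387.105
AUC_0→∞ = 1429.375 + 387.105 = 1816.48 µg/L·hr

AUC = 1820 µg/L·hr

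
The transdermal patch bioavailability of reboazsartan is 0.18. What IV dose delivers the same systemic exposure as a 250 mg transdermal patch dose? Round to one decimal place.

Systemic exposure from an extravascular dose = F × D_ev, so the equivalent IV dose is F × D_ev.
D_iv = F × D_ev = 0.18 × 250 = 45 mg

D_iv = 45.0 mg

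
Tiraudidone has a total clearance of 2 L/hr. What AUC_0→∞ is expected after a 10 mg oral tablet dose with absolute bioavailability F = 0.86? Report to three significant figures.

AUC = 4.30 mg/L·hr

AUC_0→∞ = F × Dose / CL
        = 0.86 × 10 / 2 = 4.3 mg/L·hr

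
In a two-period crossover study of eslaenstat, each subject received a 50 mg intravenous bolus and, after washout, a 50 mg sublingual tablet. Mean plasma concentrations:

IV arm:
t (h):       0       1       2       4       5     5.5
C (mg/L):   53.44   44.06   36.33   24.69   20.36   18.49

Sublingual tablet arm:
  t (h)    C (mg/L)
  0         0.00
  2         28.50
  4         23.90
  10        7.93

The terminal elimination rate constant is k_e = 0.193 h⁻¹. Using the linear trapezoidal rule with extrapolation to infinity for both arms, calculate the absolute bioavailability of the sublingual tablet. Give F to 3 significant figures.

Trapezoidal AUC_0→5.5 (IV):
  [0→1]: (53.44+44.06)/2 × 1 = 48.75
  [1→2]: (44.06+36.33)/2 × 1 = 40.195
  [2→4]: (36.33+24.69)/2 × 2 = 61.02
  [4→5]: (24.69+20.36)/2 × 1 = 22.525
  [5→5.5]: (20.36+18.49)/2 × 0.5 = 9.7125
  Sum = 182.2025 mg/L·h
IV tail: 18.49/0.193 = 95.803; AUC_iv,0→∞ = 182.2025 + 95.803 = 278.0055 mg/L·h
Trapezoidal AUC_0→10 (sublingual tablet):
  [0→2]: (0.00+28.50)/2 × 2 = 28.5
  [2→4]: (28.50+23.90)/2 × 2 = 52.4
  [4→10]: (23.90+7.93)/2 × 6 = 95.49
  Sum = 176.39 mg/L·h
sublingual tablet tail: 7.93/0.193 = 41.088; AUC_ev,0→∞ = 176.39 + 41.088 = 217.478 mg/L·h
F = (AUC_ev/D_ev)/(AUC_iv/D_iv) = (217.478/50)/(278.0055/50) = 4.34956/5.56011 = 0.7823

F = 0.782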